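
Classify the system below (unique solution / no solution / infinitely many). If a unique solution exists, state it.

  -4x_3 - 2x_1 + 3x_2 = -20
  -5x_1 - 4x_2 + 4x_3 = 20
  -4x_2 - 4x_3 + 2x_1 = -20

Row-reduce the augmented matrix:
R1 ← R1 / (-2).
R2 ← R2 + 5·R1.
R3 ← R3 − 2·R1.
R2 ← R2 / (-23/2).
R1 ← R1 + 3/2·R2.
R3 ← R3 + 1·R2.
R3 ← R3 / (-212/23).
R1 ← R1 − 4/23·R3.
R2 ← R2 + 28/23·R3.
Reading off the reduced rows gives x_1 = 0, x_2 = 0, x_3 = 5.

x_1 = 0, x_2 = 0, x_3 = 5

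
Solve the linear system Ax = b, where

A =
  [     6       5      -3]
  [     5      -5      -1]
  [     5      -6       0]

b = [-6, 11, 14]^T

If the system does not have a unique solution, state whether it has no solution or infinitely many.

Row-reduce the augmented matrix:
R1 ← R1 / (6).
R2 ← R2 − 5·R1.
R3 ← R3 − 5·R1.
R2 ← R2 / (-55/6).
R1 ← R1 − 5/6·R2.
R3 ← R3 + 61/6·R2.
R3 ← R3 / (46/55).
R1 ← R1 + 4/11·R3.
R2 ← R2 + 9/55·R3.
Reading off the reduced rows gives x_1 = 1, x_2 = -3/2, x_3 = 3/2.

x_1 = 1, x_2 = -3/2, x_3 = 3/2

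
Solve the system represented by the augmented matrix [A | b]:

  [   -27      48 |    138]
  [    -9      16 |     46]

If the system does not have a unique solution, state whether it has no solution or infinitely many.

infinitely many solutions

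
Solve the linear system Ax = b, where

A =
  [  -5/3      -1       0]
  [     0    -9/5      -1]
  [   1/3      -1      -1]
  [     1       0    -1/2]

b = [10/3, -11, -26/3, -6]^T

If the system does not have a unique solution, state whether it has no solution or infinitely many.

Row-reduce the augmented matrix:
R1 ← R1 / (-5/3).
R3 ← R3 − 1/3·R1.
R4 ← R4 − 1·R1.
R2 ← R2 / (-9/5).
R1 ← R1 − 3/5·R2.
R3 ← R3 + 6/5·R2.
R4 ← R4 + 3/5·R2.
R3 ← R3 / (-1/3).
R1 ← R1 + 1/3·R3.
R2 ← R2 − 5/9·R3.
R4 ← R4 + 1/6·R3.
R4 reduces to 0 = 0, so the extra equation is consistent.
Reading off the reduced rows gives x_1 = -5, x_2 = 5, x_3 = 2.

x_1 = -5, x_2 = 5, x_3 = 2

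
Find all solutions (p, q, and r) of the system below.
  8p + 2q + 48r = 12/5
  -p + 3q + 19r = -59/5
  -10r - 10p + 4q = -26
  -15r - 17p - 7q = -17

Row-reduce the augmented matrix:
R1 ← R1 / (8).
R2 ← R2 + 1·R1.
R3 ← R3 + 10·R1.
R4 ← R4 + 17·R1.
R2 ← R2 / (13/4).
R1 ← R1 − 1/4·R2.
R3 ← R3 − 13/2·R2.
R4 ← R4 + 11/4·R2.
Swap R3 and R4.
R3 ← R3 / (1406/13).
R1 ← R1 − 53/13·R3.
R2 ← R2 − 100/13·R3.
R4 reduces to 0 = 0, so the extra equation is consistent.
Reading off the reduced rows gives p = 2, q = -2, r = -1/5.

p = 2, q = -2, r = -1/5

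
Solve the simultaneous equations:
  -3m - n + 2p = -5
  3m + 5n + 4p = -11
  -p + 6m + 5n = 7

m = -4, n = 5, p = -6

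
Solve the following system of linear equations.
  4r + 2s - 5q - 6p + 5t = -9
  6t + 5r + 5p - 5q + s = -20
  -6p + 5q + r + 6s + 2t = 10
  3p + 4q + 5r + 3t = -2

Row-reduce:
R1 ← R1 / (-6).
R2 ← R2 − 5·R1.
R3 ← R3 + 6·R1.
R4 ← R4 − 3·R1.
R2 ← R2 / (-55/6).
R1 ← R1 − 5/6·R2.
R3 ← R3 − 10·R2.
R4 ← R4 − 3/2·R2.
R3 ← R3 / (67/11).
R1 ← R1 − 1/11·R3.
R2 ← R2 + 10/11·R3.
R4 ← R4 − 92/11·R3.
R4 ← R4 / (-2697/335).
R1 ← R1 + 13/67·R4.
R2 ← R2 − 248/335·R4.
R3 ← R3 − 76/67·R4.
Rank is 4 with 5 unknowns, leaving t free.

infinitely many solutions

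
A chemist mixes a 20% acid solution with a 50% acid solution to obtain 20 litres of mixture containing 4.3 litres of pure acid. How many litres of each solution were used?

Let a = litres of solution A, b = litres of solution B.
  a + b = 20
  (1/2)b + (1/5)a = 43/10
Row-reduce the augmented matrix:
R2 ← R2 − 1/5·R1.
R2 ← R2 / (3/10).
R1 ← R1 − 1·R2.
Reading off the reduced rows gives a = 19, b = 1.

litres of solution A: 19, litres of solution B: 1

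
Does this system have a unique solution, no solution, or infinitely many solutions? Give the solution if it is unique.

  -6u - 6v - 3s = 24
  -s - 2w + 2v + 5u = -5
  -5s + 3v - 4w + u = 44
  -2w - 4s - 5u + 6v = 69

Row-reduce the augmented matrix:
R1 ← R1 / (-6).
R2 ← R2 − 5·R1.
R3 ← R3 − 1·R1.
R4 ← R4 + 5·R1.
R2 ← R2 / (-3).
R1 ← R1 − 1·R2.
R3 ← R3 − 2·R2.
R4 ← R4 − 11·R2.
R3 ← R3 / (-16/3).
R1 ← R1 + 2/3·R3.
R2 ← R2 − 2/3·R3.
R4 ← R4 + 28/3·R3.
R4 ← R4 / (-5/8).
R1 ← R1 − 5/16·R4.
R2 ← R2 − 3/16·R4.
R3 ← R3 − 47/32·R4.
Reading off the reduced rows gives u = -5, v = 3, w = -5, s = -4.

u = -5, v = 3, w = -5, s = -4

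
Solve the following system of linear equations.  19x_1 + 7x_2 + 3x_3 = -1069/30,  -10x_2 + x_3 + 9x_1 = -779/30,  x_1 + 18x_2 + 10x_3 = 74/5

x_1 = -11/5, x_2 = 2/3, x_3 = 1/2

Row-reduce the augmented matrix:
R1 ← R1 / (19).
R2 ← R2 − 9·R1.
R3 ← R3 − 1·R1.
R2 ← R2 / (-253/19).
R1 ← R1 − 7/19·R2.
R3 ← R3 − 335/19·R2.
R3 ← R3 / (2349/253).
R1 ← R1 − 37/253·R3.
R2 ← R2 − 8/253·R3.
Reading off the reduced rows gives x_1 = -11/5, x_2 = 2/3, x_3 = 1/2.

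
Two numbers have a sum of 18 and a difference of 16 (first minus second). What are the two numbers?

Let x = first number, y = second number.
  x + y = 18
  x - y = 16
Row-reduce the augmented matrix:
R2 ← R2 − 1·R1.
R2 ← R2 / (-2).
R1 ← R1 − 1·R2.
Reading off the reduced rows gives x = 17, y = 1.

first number: 17, second number: 1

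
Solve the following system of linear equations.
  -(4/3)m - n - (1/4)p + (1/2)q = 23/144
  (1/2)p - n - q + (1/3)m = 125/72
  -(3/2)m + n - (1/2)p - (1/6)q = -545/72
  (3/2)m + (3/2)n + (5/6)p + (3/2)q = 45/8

m = 7/3, n = -5/2, p = 9/4, q = 8/3

Row-reduce the augmented matrix:
R1 ← R1 / (-4/3).
R2 ← R2 − 1/3·R1.
R3 ← R3 + 3/2·R1.
R4 ← R4 − 3/2·R1.
R2 ← R2 / (-5/4).
R1 ← R1 − 3/4·R2.
R3 ← R3 − 17/8·R2.
R4 ← R4 − 3/8·R2.
R3 ← R3 / (21/40).
R1 ← R1 − 9/20·R3.
R2 ← R2 + 7/20·R3.
R4 ← R4 − 41/60·R3.
R4 ← R4 / (253/54).
R1 ← R1 − 1·R4.
R2 ← R2 + 7/9·R4.
R3 ← R3 + 38/9·R4.
Reading off the reduced rows gives m = 7/3, n = -5/2, p = 9/4, q = 8/3.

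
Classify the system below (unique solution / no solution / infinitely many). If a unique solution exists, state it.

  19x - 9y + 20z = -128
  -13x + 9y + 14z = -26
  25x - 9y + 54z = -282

Row-reduce:
R1 ← R1 / (19).
R2 ← R2 + 13·R1.
R3 ← R3 − 25·R1.
R2 ← R2 / (54/19).
R1 ← R1 + 9/19·R2.
R3 ← R3 − 54/19·R2.
Rank is 2 with 3 unknowns, leaving z free.

infinitely many solutions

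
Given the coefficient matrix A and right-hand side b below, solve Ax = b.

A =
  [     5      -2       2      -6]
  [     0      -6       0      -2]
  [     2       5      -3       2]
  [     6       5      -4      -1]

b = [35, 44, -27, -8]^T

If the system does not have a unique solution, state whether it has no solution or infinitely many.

x_1 = 1, x_2 = -6, x_3 = -3, x_4 = -4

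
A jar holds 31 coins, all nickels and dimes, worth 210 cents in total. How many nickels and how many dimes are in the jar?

nickels: 20, dimes: 11

Let n = nickels, d = dimes.
  n + d = 31
  5n + 10d = 210
Row-reduce the augmented matrix:
R2 ← R2 − 5·R1.
R2 ← R2 / (5).
R1 ← R1 − 1·R2.
Reading off the reduced rows gives n = 20, d = 11.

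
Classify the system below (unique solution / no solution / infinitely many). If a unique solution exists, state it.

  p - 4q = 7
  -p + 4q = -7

infinitely many solutions

Row-reduce:
R2 ← R2 + 1·R1.
Rank is 1 with 2 unknowns, leaving q free.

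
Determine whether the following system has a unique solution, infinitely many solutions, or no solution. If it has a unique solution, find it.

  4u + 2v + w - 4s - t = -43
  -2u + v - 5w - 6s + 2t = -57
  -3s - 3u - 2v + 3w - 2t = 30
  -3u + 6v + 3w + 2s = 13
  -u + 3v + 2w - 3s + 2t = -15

u = -5, v = -5, w = 6, s = 5, t = -1

Row-reduce the augmented matrix:
R1 ← R1 / (4).
R2 ← R2 + 2·R1.
R3 ← R3 + 3·R1.
R4 ← R4 + 3·R1.
R5 ← R5 + 1·R1.
R2 ← R2 / (2).
R1 ← R1 − 1/2·R2.
R3 ← R3 + 1/2·R2.
R4 ← R4 − 15/2·R2.
R5 ← R5 − 7/2·R2.
R3 ← R3 / (21/8).
R1 ← R1 − 11/8·R3.
R2 ← R2 + 9/4·R3.
R4 ← R4 − 165/8·R3.
R5 ← R5 − 81/8·R3.
R4 ← R4 / (643/7).
R1 ← R1 − 109/21·R4.
R2 ← R2 + 76/7·R4.
R3 ← R3 + 64/21·R4.
R5 ← R5 − 286/7·R4.
R5 ← R5 / (1814/643).
R1 ← R1 + 145/1929·R5.
R2 ← R2 − 107/643·R5.
R3 ← R3 + 959/1929·R5.
R4 ← R4 − 86/643·R5.
Reading off the reduced rows gives u = -5, v = -5, w = 6, s = 5, t = -1.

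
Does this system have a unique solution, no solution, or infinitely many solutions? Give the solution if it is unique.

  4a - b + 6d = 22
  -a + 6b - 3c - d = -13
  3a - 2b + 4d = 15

Row-reduce:
R1 ← R1 / (4).
R2 ← R2 + 1·R1.
R3 ← R3 − 3·R1.
R2 ← R2 / (23/4).
R1 ← R1 + 1/4·R2.
R3 ← R3 + 5/4·R2.
R3 ← R3 / (-15/23).
R1 ← R1 + 3/23·R3.
R2 ← R2 + 12/23·R3.
Rank is 3 with 4 unknowns, leaving d free.

infinitely many solutions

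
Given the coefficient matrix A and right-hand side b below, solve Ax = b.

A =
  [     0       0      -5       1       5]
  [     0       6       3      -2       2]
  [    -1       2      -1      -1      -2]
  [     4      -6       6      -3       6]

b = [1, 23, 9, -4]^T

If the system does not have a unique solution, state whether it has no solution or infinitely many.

infinitely many solutions

Row-reduce:
Swap R1 and R3.
R1 ← R1 / (-1).
R4 ← R4 − 4·R1.
R2 ← R2 / (6).
R1 ← R1 + 2·R2.
R4 ← R4 − 2·R2.
R3 ← R3 / (-5).
R1 ← R1 − 2·R3.
R2 ← R2 − 1/2·R3.
R4 ← R4 − 1·R3.
R4 ← R4 / (-92/15).
R1 ← R1 − 11/15·R4.
R2 ← R2 + 7/30·R4.
R3 ← R3 + 1/5·R4.
Rank is 4 with 5 unknowns, leaving x_5 free.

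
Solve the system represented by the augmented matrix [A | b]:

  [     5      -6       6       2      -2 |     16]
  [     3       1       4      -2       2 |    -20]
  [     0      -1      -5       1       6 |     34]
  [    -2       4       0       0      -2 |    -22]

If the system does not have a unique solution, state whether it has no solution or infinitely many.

Row-reduce:
R1 ← R1 / (5).
R2 ← R2 − 3·R1.
R4 ← R4 + 2·R1.
R2 ← R2 / (23/5).
R1 ← R1 + 6/5·R2.
R3 ← R3 + 1·R2.
R4 ← R4 − 8/5·R2.
R3 ← R3 / (-113/23).
R1 ← R1 − 30/23·R3.
R2 ← R2 − 2/23·R3.
R4 ← R4 − 52/23·R3.
R4 ← R4 / (232/113).
R1 ← R1 + 40/113·R4.
R2 ← R2 + 78/113·R4.
R3 ← R3 + 7/113·R4.
Rank is 4 with 5 unknowns, leaving x_5 free.

infinitely many solutions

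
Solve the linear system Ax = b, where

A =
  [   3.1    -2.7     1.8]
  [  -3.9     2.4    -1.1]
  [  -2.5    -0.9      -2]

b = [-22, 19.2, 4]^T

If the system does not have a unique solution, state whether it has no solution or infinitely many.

x_1 = -1, x_2 = 5, x_3 = -3

Row-reduce the augmented matrix:
R1 ← R1 / (31/10).
R2 ← R2 + 39/10·R1.
R3 ← R3 + 5/2·R1.
R2 ← R2 / (-309/310).
R1 ← R1 + 27/31·R2.
R3 ← R3 + 477/155·R2.
R3 ← R3 / (-2134/515).
R1 ← R1 + 45/103·R3.
R2 ← R2 + 361/309·R3.
Reading off the reduced rows gives x_1 = -1, x_2 = 5, x_3 = -3.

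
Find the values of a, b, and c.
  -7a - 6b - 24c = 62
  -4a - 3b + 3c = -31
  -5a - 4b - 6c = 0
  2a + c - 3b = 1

a = 4, b = 1, c = -4

Row-reduce the augmented matrix:
R1 ← R1 / (-7).
R2 ← R2 + 4·R1.
R3 ← R3 + 5·R1.
R4 ← R4 − 2·R1.
R2 ← R2 / (3/7).
R1 ← R1 − 6/7·R2.
R3 ← R3 − 2/7·R2.
R4 ← R4 + 33/7·R2.
Swap R3 and R4.
R3 ← R3 / (178).
R1 ← R1 + 30·R3.
R2 ← R2 − 39·R3.
R4 reduces to 0 = 0, so the extra equation is consistent.
Reading off the reduced rows gives a = 4, b = 1, c = -4.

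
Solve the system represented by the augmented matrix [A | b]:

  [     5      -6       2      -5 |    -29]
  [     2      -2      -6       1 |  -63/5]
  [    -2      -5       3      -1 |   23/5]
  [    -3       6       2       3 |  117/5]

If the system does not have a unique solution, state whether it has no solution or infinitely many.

x_1 = -14/5, x_2 = 1/2, x_3 = 3/2, x_4 = 3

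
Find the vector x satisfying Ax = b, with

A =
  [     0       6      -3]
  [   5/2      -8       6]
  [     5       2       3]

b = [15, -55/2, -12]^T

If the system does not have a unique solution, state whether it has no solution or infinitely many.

no solution

Row-reduce:
Swap R1 and R2.
R1 ← R1 / (5/2).
R3 ← R3 − 5·R1.
R2 ← R2 / (6).
R1 ← R1 + 16/5·R2.
R3 ← R3 − 18·R2.
Row 3 reduces to 0 = -2, a contradiction. The system is inconsistent.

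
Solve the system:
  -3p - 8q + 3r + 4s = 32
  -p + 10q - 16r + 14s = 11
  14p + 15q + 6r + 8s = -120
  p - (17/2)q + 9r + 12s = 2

no solution

Row-reduce:
R1 ← R1 / (-3).
R2 ← R2 + 1·R1.
R3 ← R3 − 14·R1.
R4 ← R4 − 1·R1.
R2 ← R2 / (38/3).
R1 ← R1 − 8/3·R2.
R3 ← R3 + 67/3·R2.
R4 ← R4 + 67/6·R2.
R3 ← R3 / (-379/38).
R1 ← R1 − 49/19·R3.
R2 ← R2 + 51/38·R3.
R4 ← R4 + 379/76·R3.
Row 4 reduces to 0 = -2, a contradiction. The system is inconsistent.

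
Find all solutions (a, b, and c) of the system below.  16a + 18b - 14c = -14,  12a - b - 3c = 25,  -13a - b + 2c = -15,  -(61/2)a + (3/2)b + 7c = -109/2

Row-reduce:
R1 ← R1 / (16).
R2 ← R2 − 12·R1.
R3 ← R3 + 13·R1.
R4 ← R4 + 61/2·R1.
R2 ← R2 / (-29/2).
R1 ← R1 − 9/8·R2.
R3 ← R3 − 109/8·R2.
R4 ← R4 − 573/16·R2.
R3 ← R3 / (-135/58).
R1 ← R1 + 17/58·R3.
R2 ← R2 + 15/29·R3.
R4 ← R4 + 135/116·R3.
Row 4 reduces to 0 = 3, a contradiction. The system is inconsistent.

no solution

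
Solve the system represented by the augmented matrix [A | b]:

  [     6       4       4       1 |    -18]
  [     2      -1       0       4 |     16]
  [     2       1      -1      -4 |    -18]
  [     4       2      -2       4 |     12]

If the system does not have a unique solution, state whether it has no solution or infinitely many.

Row-reduce the augmented matrix:
R1 ← R1 / (6).
R2 ← R2 − 2·R1.
R3 ← R3 − 2·R1.
R4 ← R4 − 4·R1.
R2 ← R2 / (-7/3).
R1 ← R1 − 2/3·R2.
R3 ← R3 + 1/3·R2.
R4 ← R4 + 2/3·R2.
R3 ← R3 / (-15/7).
R1 ← R1 − 2/7·R3.
R2 ← R2 − 4/7·R3.
R4 ← R4 + 30/7·R3.
R4 ← R4 / (12).
R1 ← R1 − 17/30·R4.
R2 ← R2 + 43/15·R4.
R3 ← R3 − 34/15·R4.
Reading off the reduced rows gives x_1 = -1, x_2 = -2, x_3 = -2, x_4 = 4.

x_1 = -1, x_2 = -2, x_3 = -2, x_4 = 4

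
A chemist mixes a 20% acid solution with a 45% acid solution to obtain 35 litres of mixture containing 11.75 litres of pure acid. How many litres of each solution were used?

Let a = litres of solution A, b = litres of solution B.
  a + b = 35
  (1/5)a + (9/20)b = 47/4
Row-reduce the augmented matrix:
R2 ← R2 − 1/5·R1.
R2 ← R2 / (1/4).
R1 ← R1 − 1·R2.
Reading off the reduced rows gives a = 16, b = 19.

litres of solution A: 16, litres of solution B: 19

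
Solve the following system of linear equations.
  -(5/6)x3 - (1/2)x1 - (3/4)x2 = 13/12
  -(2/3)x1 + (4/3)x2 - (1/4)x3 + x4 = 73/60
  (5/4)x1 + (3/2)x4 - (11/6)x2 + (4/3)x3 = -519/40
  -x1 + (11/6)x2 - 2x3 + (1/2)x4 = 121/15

x1 = -3/2, x2 = 2, x3 = -11/5, x4 = -3

Row-reduce the augmented matrix:
R1 ← R1 / (-1/2).
R2 ← R2 + 2/3·R1.
R3 ← R3 − 5/4·R1.
R4 ← R4 + 1·R1.
R2 ← R2 / (7/3).
R1 ← R1 − 3/2·R2.
R3 ← R3 + 89/24·R2.
R4 ← R4 − 10/3·R2.
R3 ← R3 / (1247/2016).
R1 ← R1 − 187/168·R3.
R2 ← R2 − 31/84·R3.
R4 ← R4 + 197/126·R3.
R4 ← R4 / (17159/2494).
R1 ← R1 + 7734/1247·R4.
R2 ← R2 + 1764/1247·R4.
R3 ← R3 − 6228/1247·R4.
Reading off the reduced rows gives x1 = -3/2, x2 = 2, x3 = -11/5, x4 = -3.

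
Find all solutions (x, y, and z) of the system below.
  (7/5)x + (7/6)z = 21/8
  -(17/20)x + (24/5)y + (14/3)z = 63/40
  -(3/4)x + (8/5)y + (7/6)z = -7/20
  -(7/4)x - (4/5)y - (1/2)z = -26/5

x = 5/2, y = 3/2, z = -3/4

Row-reduce the augmented matrix:
R1 ← R1 / (7/5).
R2 ← R2 + 17/20·R1.
R3 ← R3 + 3/4·R1.
R4 ← R4 + 7/4·R1.
R2 ← R2 / (24/5).
R3 ← R3 − 8/5·R2.
R4 ← R4 + 4/5·R2.
Swap R3 and R4.
R3 ← R3 / (89/48).
R1 ← R1 − 5/6·R3.
R2 ← R2 − 215/192·R3.
R4 reduces to 0 = 0, so the extra equation is consistent.
Reading off the reduced rows gives x = 5/2, y = 3/2, z = -3/4.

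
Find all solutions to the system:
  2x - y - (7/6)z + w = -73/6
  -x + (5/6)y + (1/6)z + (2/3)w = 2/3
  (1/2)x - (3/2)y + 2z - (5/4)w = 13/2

infinitely many solutions

Row-reduce:
R1 ← R1 / (2).
R2 ← R2 + 1·R1.
R3 ← R3 − 1/2·R1.
R2 ← R2 / (1/3).
R1 ← R1 + 1/2·R2.
R3 ← R3 + 5/4·R2.
R3 ← R3 / (35/48).
R1 ← R1 + 29/24·R3.
R2 ← R2 + 5/4·R3.
Rank is 3 with 4 unknowns, leaving w free.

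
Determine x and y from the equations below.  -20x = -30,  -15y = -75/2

x = 3/2, y = 5/2

Row-reduce the augmented matrix:
R1 ← R1 / (-20).
R2 ← R2 / (-15).
Reading off the reduced rows gives x = 3/2, y = 5/2.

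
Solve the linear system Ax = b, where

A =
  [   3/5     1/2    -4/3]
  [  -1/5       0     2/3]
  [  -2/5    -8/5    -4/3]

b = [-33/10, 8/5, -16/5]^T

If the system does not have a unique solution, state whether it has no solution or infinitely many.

x_1 = 2, x_2 = -1, x_3 = 3

Row-reduce the augmented matrix:
R1 ← R1 / (3/5).
R2 ← R2 + 1/5·R1.
R3 ← R3 + 2/5·R1.
R2 ← R2 / (1/6).
R1 ← R1 − 5/6·R2.
R3 ← R3 + 19/15·R2.
R3 ← R3 / (-8/15).
R1 ← R1 + 10/3·R3.
R2 ← R2 − 4/3·R3.
Reading off the reduced rows gives x_1 = 2, x_2 = -1, x_3 = 3.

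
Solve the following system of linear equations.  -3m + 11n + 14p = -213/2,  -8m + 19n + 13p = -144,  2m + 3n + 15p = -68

no solution

Row-reduce:
R1 ← R1 / (-3).
R2 ← R2 + 8·R1.
R3 ← R3 − 2·R1.
R2 ← R2 / (-31/3).
R1 ← R1 + 11/3·R2.
R3 ← R3 − 31/3·R2.
Row 3 reduces to 0 = 1, a contradiction. The system is inconsistent.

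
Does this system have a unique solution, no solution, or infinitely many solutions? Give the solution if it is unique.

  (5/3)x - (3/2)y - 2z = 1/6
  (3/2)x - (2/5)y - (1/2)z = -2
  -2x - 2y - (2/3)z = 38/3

x = -2, y = -5, z = 2

Row-reduce the augmented matrix:
R1 ← R1 / (5/3).
R2 ← R2 − 3/2·R1.
R3 ← R3 + 2·R1.
R2 ← R2 / (19/20).
R1 ← R1 + 9/10·R2.
R3 ← R3 + 19/5·R2.
R3 ← R3 / (32/15).
R1 ← R1 − 3/95·R3.
R2 ← R2 − 26/19·R3.
Reading off the reduced rows gives x = -2, y = -5, z = 2.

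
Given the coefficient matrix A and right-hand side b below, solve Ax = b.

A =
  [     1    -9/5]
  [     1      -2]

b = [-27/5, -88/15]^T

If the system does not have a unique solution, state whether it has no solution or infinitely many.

From equation 1: x_1 = -27/5 + 9/5·x_2.
Substitute into equation 2 and solve: x_2 = 7/3.
Then x_1 = -6/5.

x_1 = -6/5, x_2 = 7/3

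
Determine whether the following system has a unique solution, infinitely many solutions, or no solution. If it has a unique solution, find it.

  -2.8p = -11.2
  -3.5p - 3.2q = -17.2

p = 4, q = 1

Row-reduce the augmented matrix:
R1 ← R1 / (-14/5).
R2 ← R2 + 7/2·R1.
R2 ← R2 / (-16/5).
Reading off the reduced rows gives p = 4, q = 1.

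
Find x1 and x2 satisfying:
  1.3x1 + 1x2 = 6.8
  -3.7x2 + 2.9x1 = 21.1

x1 = 6, x2 = -1

From equation 1: x2 = 34/5 − 13/10·x1.
Substitute into equation 2 and solve: x1 = 6.
Then x2 = -1.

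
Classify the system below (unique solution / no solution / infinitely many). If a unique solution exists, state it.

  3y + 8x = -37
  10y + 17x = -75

Row-reduce the augmented matrix:
R1 ← R1 / (8).
R2 ← R2 − 17·R1.
R2 ← R2 / (29/8).
R1 ← R1 − 3/8·R2.
Reading off the reduced rows gives x = -5, y = 1.

x = -5, y = 1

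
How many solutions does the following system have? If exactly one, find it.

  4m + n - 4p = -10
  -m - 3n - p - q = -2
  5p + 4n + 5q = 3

infinitely many solutions

Row-reduce:
R1 ← R1 / (4).
R2 ← R2 + 1·R1.
R2 ← R2 / (-11/4).
R1 ← R1 − 1/4·R2.
R3 ← R3 − 4·R2.
R3 ← R3 / (23/11).
R1 ← R1 + 13/11·R3.
R2 ← R2 − 8/11·R3.
Rank is 3 with 4 unknowns, leaving q free.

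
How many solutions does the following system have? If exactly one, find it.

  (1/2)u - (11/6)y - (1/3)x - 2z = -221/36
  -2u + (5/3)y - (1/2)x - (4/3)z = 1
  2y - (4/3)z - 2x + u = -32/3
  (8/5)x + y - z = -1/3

Row-reduce the augmented matrix:
R1 ← R1 / (-1/3).
R2 ← R2 + 1/2·R1.
R3 ← R3 + 2·R1.
R4 ← R4 − 8/5·R1.
R2 ← R2 / (53/12).
R1 ← R1 − 11/2·R2.
R3 ← R3 − 13·R2.
R4 ← R4 + 39/5·R2.
R3 ← R3 / (916/159).
R1 ← R1 − 208/53·R3.
R2 ← R2 − 20/53·R3.
R4 ← R4 + 2029/265·R3.
R4 ← R4 / (5169/916).
R1 ← R1 + 510/229·R4.
R2 ← R2 + 234/229·R4.
R3 ← R3 − 969/916·R4.
Reading off the reduced rows gives x = 5/3, y = -1/2, z = 5/2, u = -3.

x = 5/3, y = -1/2, z = 5/2, u = -3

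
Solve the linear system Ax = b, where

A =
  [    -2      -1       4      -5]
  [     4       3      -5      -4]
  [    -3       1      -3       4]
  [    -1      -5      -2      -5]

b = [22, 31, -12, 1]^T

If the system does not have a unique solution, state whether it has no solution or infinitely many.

x_1 = -1, x_2 = 5, x_3 = 0, x_4 = -5

Row-reduce the augmented matrix:
R1 ← R1 / (-2).
R2 ← R2 − 4·R1.
R3 ← R3 + 3·R1.
R4 ← R4 + 1·R1.
R1 ← R1 − 1/2·R2.
R3 ← R3 − 5/2·R2.
R4 ← R4 + 9/2·R2.
R3 ← R3 / (-33/2).
R1 ← R1 + 7/2·R3.
R2 ← R2 − 3·R3.
R4 ← R4 − 19/2·R3.
R4 ← R4 / (-426/11).
R1 ← R1 + 4/11·R4.
R2 ← R2 + 61/11·R4.
R3 ← R3 + 31/11·R4.
Reading off the reduced rows gives x_1 = -1, x_2 = 5, x_3 = 0, x_4 = -5.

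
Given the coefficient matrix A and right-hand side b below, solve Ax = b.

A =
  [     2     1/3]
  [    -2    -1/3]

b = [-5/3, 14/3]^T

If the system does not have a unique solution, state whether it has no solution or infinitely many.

no solution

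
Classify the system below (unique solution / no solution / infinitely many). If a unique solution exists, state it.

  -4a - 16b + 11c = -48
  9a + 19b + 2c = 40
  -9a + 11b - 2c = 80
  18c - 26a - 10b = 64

a = -4, b = 4, c = 0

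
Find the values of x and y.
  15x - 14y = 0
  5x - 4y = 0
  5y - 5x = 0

Row-reduce the augmented matrix:
R1 ← R1 / (15).
R2 ← R2 − 5·R1.
R3 ← R3 + 5·R1.
R2 ← R2 / (2/3).
R1 ← R1 + 14/15·R2.
R3 ← R3 − 1/3·R2.
R3 reduces to 0 = 0, so the extra equation is consistent.
Reading off the reduced rows gives x = 0, y = 0.

x = 0, y = 0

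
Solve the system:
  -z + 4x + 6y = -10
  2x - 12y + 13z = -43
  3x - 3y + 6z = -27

no solution

Row-reduce:
R1 ← R1 / (4).
R2 ← R2 − 2·R1.
R3 ← R3 − 3·R1.
R2 ← R2 / (-15).
R1 ← R1 − 3/2·R2.
R3 ← R3 + 15/2·R2.
Row 3 reduces to 0 = -1/2, a contradiction. The system is inconsistent.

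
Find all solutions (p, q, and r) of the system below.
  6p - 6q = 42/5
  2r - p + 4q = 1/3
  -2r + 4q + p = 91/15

Row-reduce the augmented matrix:
R1 ← R1 / (6).
R2 ← R2 + 1·R1.
R3 ← R3 − 1·R1.
R2 ← R2 / (3).
R1 ← R1 + 1·R2.
R3 ← R3 − 5·R2.
R3 ← R3 / (-16/3).
R1 ← R1 − 2/3·R3.
R2 ← R2 − 2/3·R3.
Reading off the reduced rows gives p = 11/5, q = 4/5, r = -1/3.

p = 11/5, q = 4/5, r = -1/3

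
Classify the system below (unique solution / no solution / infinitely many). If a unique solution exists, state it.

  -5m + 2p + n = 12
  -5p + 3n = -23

Row-reduce:
R1 ← R1 / (-5).
R2 ← R2 / (3).
R1 ← R1 + 1/5·R2.
Rank is 2 with 3 unknowns, leaving p free.

infinitely many solutions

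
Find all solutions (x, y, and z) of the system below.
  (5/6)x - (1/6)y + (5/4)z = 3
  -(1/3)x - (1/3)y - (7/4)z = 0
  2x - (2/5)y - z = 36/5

x = 3, y = -3, z = 0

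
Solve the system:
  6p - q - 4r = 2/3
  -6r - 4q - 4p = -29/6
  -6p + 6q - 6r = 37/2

p = 0, q = 7/3, r = -3/4

Row-reduce the augmented matrix:
R1 ← R1 / (6).
R2 ← R2 + 4·R1.
R3 ← R3 + 6·R1.
R2 ← R2 / (-14/3).
R1 ← R1 + 1/6·R2.
R3 ← R3 − 5·R2.
R3 ← R3 / (-135/7).
R1 ← R1 + 5/14·R3.
R2 ← R2 − 13/7·R3.
Reading off the reduced rows gives p = 0, q = 7/3, r = -3/4.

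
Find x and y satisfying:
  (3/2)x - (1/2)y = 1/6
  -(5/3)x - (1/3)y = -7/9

x = 1/3, y = 2/3

Row-reduce the augmented matrix:
R1 ← R1 / (3/2).
R2 ← R2 + 5/3·R1.
R2 ← R2 / (-8/9).
R1 ← R1 + 1/3·R2.
Reading off the reduced rows gives x = 1/3, y = 2/3.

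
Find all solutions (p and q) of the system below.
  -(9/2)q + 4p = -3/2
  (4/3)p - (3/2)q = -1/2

infinitely many solutions

Row-reduce:
R1 ← R1 / (4).
R2 ← R2 − 4/3·R1.
Rank is 1 with 2 unknowns, leaving q free.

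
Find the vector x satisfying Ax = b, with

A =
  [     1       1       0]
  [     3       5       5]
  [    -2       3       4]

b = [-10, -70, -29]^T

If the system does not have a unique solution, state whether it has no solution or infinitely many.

Row-reduce the augmented matrix:
R2 ← R2 − 3·R1.
R3 ← R3 + 2·R1.
R2 ← R2 / (2).
R1 ← R1 − 1·R2.
R3 ← R3 − 5·R2.
R3 ← R3 / (-17/2).
R1 ← R1 + 5/2·R3.
R2 ← R2 − 5/2·R3.
Reading off the reduced rows gives x_1 = -5, x_2 = -5, x_3 = -6.

x_1 = -5, x_2 = -5, x_3 = -6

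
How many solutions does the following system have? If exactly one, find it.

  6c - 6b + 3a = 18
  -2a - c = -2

Row-reduce:
R1 ← R1 / (3).
R2 ← R2 + 2·R1.
R2 ← R2 / (-4).
R1 ← R1 + 2·R2.
Rank is 2 with 3 unknowns, leaving c free.

infinitely many solutions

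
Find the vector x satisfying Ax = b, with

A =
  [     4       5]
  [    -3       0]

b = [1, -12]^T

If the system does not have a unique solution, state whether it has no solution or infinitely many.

Row-reduce the augmented matrix:
R1 ← R1 / (4).
R2 ← R2 + 3·R1.
R2 ← R2 / (15/4).
R1 ← R1 − 5/4·R2.
Reading off the reduced rows gives x_1 = 4, x_2 = -3.

x_1 = 4, x_2 = -3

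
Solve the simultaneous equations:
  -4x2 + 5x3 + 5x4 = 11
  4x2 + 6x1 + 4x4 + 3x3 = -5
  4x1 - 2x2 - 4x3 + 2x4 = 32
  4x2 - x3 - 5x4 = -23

x1 = 2, x2 = -4, x3 = -3, x4 = 2

Row-reduce the augmented matrix:
Swap R1 and R2.
R1 ← R1 / (6).
R3 ← R3 − 4·R1.
R2 ← R2 / (-4).
R1 ← R1 − 2/3·R2.
R3 ← R3 + 14/3·R2.
R4 ← R4 − 4·R2.
R3 ← R3 / (-71/6).
R1 ← R1 − 4/3·R3.
R2 ← R2 + 5/4·R3.
R4 ← R4 − 4·R3.
R4 ← R4 / (-156/71).
R1 ← R1 − 109/142·R4.
R2 ← R2 + 40/71·R4.
R3 ← R3 − 39/71·R4.
Reading off the reduced rows gives x1 = 2, x2 = -4, x3 = -3, x4 = 2.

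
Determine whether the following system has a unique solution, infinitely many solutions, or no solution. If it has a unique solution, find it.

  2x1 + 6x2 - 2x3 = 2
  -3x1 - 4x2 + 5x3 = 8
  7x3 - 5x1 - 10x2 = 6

infinitely many solutions

Row-reduce:
R1 ← R1 / (2).
R2 ← R2 + 3·R1.
R3 ← R3 + 5·R1.
R2 ← R2 / (5).
R1 ← R1 − 3·R2.
R3 ← R3 − 5·R2.
Rank is 2 with 3 unknowns, leaving x3 free.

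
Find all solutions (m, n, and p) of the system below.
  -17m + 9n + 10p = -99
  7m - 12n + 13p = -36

Row-reduce:
R1 ← R1 / (-17).
R2 ← R2 − 7·R1.
R2 ← R2 / (-141/17).
R1 ← R1 + 9/17·R2.
Rank is 2 with 3 unknowns, leaving p free.

infinitely many solutions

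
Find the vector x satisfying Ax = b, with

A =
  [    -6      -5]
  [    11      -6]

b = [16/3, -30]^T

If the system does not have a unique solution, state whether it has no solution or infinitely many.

x_1 = -2, x_2 = 4/3

Row-reduce the augmented matrix:
R1 ← R1 / (-6).
R2 ← R2 − 11·R1.
R2 ← R2 / (-91/6).
R1 ← R1 − 5/6·R2.
Reading off the reduced rows gives x_1 = -2, x_2 = 4/3.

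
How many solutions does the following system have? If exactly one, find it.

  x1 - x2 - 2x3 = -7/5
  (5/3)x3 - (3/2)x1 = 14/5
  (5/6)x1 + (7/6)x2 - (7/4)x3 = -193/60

Row-reduce the augmented matrix:
R2 ← R2 + 3/2·R1.
R3 ← R3 − 5/6·R1.
R2 ← R2 / (-3/2).
R1 ← R1 + 1·R2.
R3 ← R3 − 2·R2.
R3 ← R3 / (-67/36).
R1 ← R1 + 10/9·R3.
R2 ← R2 − 8/9·R3.
Reading off the reduced rows gives x1 = -6/5, x2 = -1, x3 = 3/5.

x1 = -6/5, x2 = -1, x3 = 3/5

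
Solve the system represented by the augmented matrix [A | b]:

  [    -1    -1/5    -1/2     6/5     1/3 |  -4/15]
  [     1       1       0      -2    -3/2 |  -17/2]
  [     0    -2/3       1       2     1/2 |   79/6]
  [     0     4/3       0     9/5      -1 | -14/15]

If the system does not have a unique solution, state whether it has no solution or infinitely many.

infinitely many solutions

Row-reduce:
R1 ← R1 / (-1).
R2 ← R2 − 1·R1.
R2 ← R2 / (4/5).
R1 ← R1 − 1/5·R2.
R3 ← R3 + 2/3·R2.
R4 ← R4 − 4/3·R2.
R3 ← R3 / (7/12).
R1 ← R1 − 5/8·R3.
R2 ← R2 + 5/8·R3.
R4 ← R4 − 5/6·R3.
R4 ← R4 / (43/35).
R1 ← R1 + 17/7·R4.
R2 ← R2 − 3/7·R4.
R3 ← R3 − 16/7·R4.
Rank is 4 with 5 unknowns, leaving x_5 free.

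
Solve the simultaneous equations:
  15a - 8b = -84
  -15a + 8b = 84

infinitely many solutions

Row-reduce:
R1 ← R1 / (15).
R2 ← R2 + 15·R1.
Rank is 1 with 2 unknowns, leaving b free.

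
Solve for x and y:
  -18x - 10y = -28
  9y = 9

x = 1, y = 1

Row-reduce the augmented matrix:
R1 ← R1 / (-18).
R2 ← R2 / (9).
R1 ← R1 − 5/9·R2.
Reading off the reduced rows gives x = 1, y = 1.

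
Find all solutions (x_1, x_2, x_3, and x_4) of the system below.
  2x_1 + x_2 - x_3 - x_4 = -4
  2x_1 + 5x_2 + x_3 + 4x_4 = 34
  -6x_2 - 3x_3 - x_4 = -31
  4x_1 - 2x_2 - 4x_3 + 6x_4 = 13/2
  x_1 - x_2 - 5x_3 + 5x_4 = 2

Row-reduce:
R1 ← R1 / (2).
R2 ← R2 − 2·R1.
R4 ← R4 − 4·R1.
R5 ← R5 − 1·R1.
R2 ← R2 / (4).
R1 ← R1 − 1/2·R2.
R3 ← R3 + 6·R2.
R4 ← R4 + 4·R2.
R5 ← R5 + 3/2·R2.
Swap R3 and R5.
R3 ← R3 / (-15/4).
R1 ← R1 + 3/4·R3.
R2 ← R2 − 1/2·R3.
R4 ← R4 / (13).
R1 ← R1 + 13/5·R4.
R2 ← R2 − 67/30·R4.
R3 ← R3 + 59/30·R4.
R5 ← R5 − 13/2·R4.
Row 5 reduces to 0 = -1/4, a contradiction. The system is inconsistent.

no solution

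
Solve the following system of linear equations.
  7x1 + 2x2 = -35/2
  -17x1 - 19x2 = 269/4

x1 = -2, x2 = -7/4

Row-reduce the augmented matrix:
R1 ← R1 / (7).
R2 ← R2 + 17·R1.
R2 ← R2 / (-99/7).
R1 ← R1 − 2/7·R2.
Reading off the reduced rows gives x1 = -2, x2 = -7/4.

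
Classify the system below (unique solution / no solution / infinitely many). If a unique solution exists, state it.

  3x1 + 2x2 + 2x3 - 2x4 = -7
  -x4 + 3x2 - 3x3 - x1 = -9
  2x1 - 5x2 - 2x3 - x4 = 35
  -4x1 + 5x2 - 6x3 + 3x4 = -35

Row-reduce the augmented matrix:
R1 ← R1 / (3).
R2 ← R2 + 1·R1.
R3 ← R3 − 2·R1.
R4 ← R4 + 4·R1.
R2 ← R2 / (11/3).
R1 ← R1 − 2/3·R2.
R3 ← R3 + 19/3·R2.
R4 ← R4 − 23/3·R2.
R3 ← R3 / (-81/11).
R1 ← R1 − 12/11·R3.
R2 ← R2 + 7/11·R3.
R4 ← R4 − 17/11·R3.
R4 ← R4 / (266/81).
R1 ← R1 + 20/27·R4.
R2 ← R2 + 19/81·R4.
R3 ← R3 − 28/81·R4.
Reading off the reduced rows gives x1 = -1, x2 = -6, x3 = -1, x4 = -5.

x1 = -1, x2 = -6, x3 = -1, x4 = -5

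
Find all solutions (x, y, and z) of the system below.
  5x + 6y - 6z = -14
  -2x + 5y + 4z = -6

Row-reduce:
R1 ← R1 / (5).
R2 ← R2 + 2·R1.
R2 ← R2 / (37/5).
R1 ← R1 − 6/5·R2.
Rank is 2 with 3 unknowns, leaving z free.

infinitely many solutions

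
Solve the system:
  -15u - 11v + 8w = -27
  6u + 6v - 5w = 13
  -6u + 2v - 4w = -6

no solution

Row-reduce:
R1 ← R1 / (-15).
R2 ← R2 − 6·R1.
R3 ← R3 + 6·R1.
R2 ← R2 / (8/5).
R1 ← R1 − 11/15·R2.
R3 ← R3 − 32/5·R2.
Row 3 reduces to 0 = -4, a contradiction. The system is inconsistent.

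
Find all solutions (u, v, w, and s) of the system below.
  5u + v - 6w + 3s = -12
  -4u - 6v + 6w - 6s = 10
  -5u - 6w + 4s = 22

infinitely many solutions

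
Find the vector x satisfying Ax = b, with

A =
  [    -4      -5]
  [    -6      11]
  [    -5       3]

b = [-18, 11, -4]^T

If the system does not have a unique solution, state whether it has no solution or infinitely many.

no solution

Row-reduce:
R1 ← R1 / (-4).
R2 ← R2 + 6·R1.
R3 ← R3 + 5·R1.
R2 ← R2 / (37/2).
R1 ← R1 − 5/4·R2.
R3 ← R3 − 37/4·R2.
Row 3 reduces to 0 = -1/2, a contradiction. The system is inconsistent.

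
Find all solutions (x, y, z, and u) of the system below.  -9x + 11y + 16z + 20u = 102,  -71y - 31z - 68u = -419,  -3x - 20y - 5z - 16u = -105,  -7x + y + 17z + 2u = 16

Row-reduce:
R1 ← R1 / (-9).
R3 ← R3 + 3·R1.
R4 ← R4 + 7·R1.
R2 ← R2 / (-71).
R1 ← R1 + 11/9·R2.
R3 ← R3 + 71/3·R2.
R4 ← R4 + 68/9·R2.
Swap R3 and R4.
R3 ← R3 / (1673/213).
R1 ← R1 + 265/213·R3.
R2 ← R2 − 31/71·R3.
Row 4 reduces to 0 = 2/3, a contradiction. The system is inconsistent.

no solution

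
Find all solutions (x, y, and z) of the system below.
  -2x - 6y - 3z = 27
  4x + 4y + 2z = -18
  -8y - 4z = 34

no solution

Row-reduce:
R1 ← R1 / (-2).
R2 ← R2 − 4·R1.
R2 ← R2 / (-8).
R1 ← R1 − 3·R2.
R3 ← R3 + 8·R2.
Row 3 reduces to 0 = -2, a contradiction. The system is inconsistent.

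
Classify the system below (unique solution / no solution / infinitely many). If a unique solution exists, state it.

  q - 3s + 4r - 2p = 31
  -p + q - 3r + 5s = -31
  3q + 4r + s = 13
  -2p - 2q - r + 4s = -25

Row-reduce the augmented matrix:
R1 ← R1 / (-2).
R2 ← R2 + 1·R1.
R4 ← R4 + 2·R1.
R2 ← R2 / (1/2).
R1 ← R1 + 1/2·R2.
R3 ← R3 − 3·R2.
R4 ← R4 + 3·R2.
R3 ← R3 / (34).
R1 ← R1 + 7·R3.
R2 ← R2 + 10·R3.
R4 ← R4 + 35·R3.
R4 ← R4 / (117/17).
R1 ← R1 − 3/17·R4.
R2 ← R2 − 31/17·R4.
R3 ← R3 + 19/17·R4.
Reading off the reduced rows gives p = -1, q = 2, r = 3, s = -5.

p = -1, q = 2, r = 3, s = -5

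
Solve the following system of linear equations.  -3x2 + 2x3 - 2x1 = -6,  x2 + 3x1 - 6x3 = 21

infinitely many solutions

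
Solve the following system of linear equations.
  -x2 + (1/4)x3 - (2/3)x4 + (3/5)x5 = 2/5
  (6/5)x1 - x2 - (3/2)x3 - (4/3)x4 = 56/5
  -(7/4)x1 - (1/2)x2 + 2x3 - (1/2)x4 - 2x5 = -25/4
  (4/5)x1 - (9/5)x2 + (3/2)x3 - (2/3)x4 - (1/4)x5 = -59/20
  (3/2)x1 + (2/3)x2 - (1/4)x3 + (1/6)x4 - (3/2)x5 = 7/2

x1 = 1, x2 = 0, x3 = -4, x4 = -3, x5 = -1

Row-reduce the augmented matrix:
Swap R1 and R2.
R1 ← R1 / (6/5).
R3 ← R3 + 7/4·R1.
R4 ← R4 − 4/5·R1.
R5 ← R5 − 3/2·R1.
R2 ← R2 / (-1).
R1 ← R1 + 5/6·R2.
R3 ← R3 + 47/24·R2.
R4 ← R4 + 17/15·R2.
R5 ← R5 − 23/12·R2.
R3 ← R3 / (-65/96).
R1 ← R1 + 35/24·R3.
R2 ← R2 + 1/4·R3.
R4 ← R4 − 133/60·R3.
R5 ← R5 − 101/48·R3.
R4 ← R4 / (-894/325).
R1 ← R1 − 74/39·R4.
R2 ← R2 − 212/195·R4.
R3 ← R3 − 328/195·R4.
R5 ← R5 + 3491/1170·R4.
R5 ← R5 / (133031/64368).
R1 ← R1 + 7901/5364·R5.
R2 ← R2 + 10469/2682·R5.
R3 ← R3 + 14989/6705·R5.
R4 ← R4 − 73609/17880·R5.
Reading off the reduced rows gives x1 = 1, x2 = 0, x3 = -4, x4 = -3, x5 = -1.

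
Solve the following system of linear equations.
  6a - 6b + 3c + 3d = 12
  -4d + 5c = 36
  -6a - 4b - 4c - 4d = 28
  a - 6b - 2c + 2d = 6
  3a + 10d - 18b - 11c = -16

Row-reduce:
R1 ← R1 / (6).
R3 ← R3 + 6·R1.
R4 ← R4 − 1·R1.
R5 ← R5 − 3·R1.
Swap R2 and R3.
R2 ← R2 / (-10).
R1 ← R1 + 1·R2.
R4 ← R4 + 5·R2.
R5 ← R5 + 15·R2.
R3 ← R3 / (5).
R1 ← R1 − 3/5·R3.
R2 ← R2 − 1/10·R3.
R4 ← R4 + 2·R3.
R5 ← R5 + 11·R3.
R4 ← R4 / (2/5).
R1 ← R1 − 27/25·R4.
R2 ← R2 − 9/50·R4.
R3 ← R3 + 4/5·R4.
R5 ← R5 − 6/5·R4.
Row 5 reduces to 0 = 2, a contradiction. The system is inconsistent.

no solution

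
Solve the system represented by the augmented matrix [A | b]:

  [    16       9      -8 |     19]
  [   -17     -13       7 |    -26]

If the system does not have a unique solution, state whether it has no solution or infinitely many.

Row-reduce:
R1 ← R1 / (16).
R2 ← R2 + 17·R1.
R2 ← R2 / (-55/16).
R1 ← R1 − 9/16·R2.
Rank is 2 with 3 unknowns, leaving x_3 free.

infinitely many solutions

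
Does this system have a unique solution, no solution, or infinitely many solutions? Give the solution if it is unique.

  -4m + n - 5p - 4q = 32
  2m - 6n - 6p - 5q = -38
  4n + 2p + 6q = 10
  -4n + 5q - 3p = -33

m = -6, n = 5, p = 1, q = -2

Row-reduce the augmented matrix:
R1 ← R1 / (-4).
R2 ← R2 − 2·R1.
R2 ← R2 / (-11/2).
R1 ← R1 + 1/4·R2.
R3 ← R3 − 4·R2.
R4 ← R4 + 4·R2.
R3 ← R3 / (-46/11).
R1 ← R1 − 18/11·R3.
R2 ← R2 − 17/11·R3.
R4 ← R4 − 35/11·R3.
R4 ← R4 / (248/23).
R1 ← R1 − 77/46·R4.
R2 ← R2 − 37/23·R4.
R3 ← R3 + 5/23·R4.
Reading off the reduced rows gives m = -6, n = 5, p = 1, q = -2.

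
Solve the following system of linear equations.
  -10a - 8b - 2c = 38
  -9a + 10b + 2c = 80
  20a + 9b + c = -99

a = -6, b = 2, c = 3

Row-reduce the augmented matrix:
R1 ← R1 / (-10).
R2 ← R2 + 9·R1.
R3 ← R3 − 20·R1.
R2 ← R2 / (86/5).
R1 ← R1 − 4/5·R2.
R3 ← R3 + 7·R2.
R3 ← R3 / (-125/86).
R1 ← R1 − 1/43·R3.
R2 ← R2 − 19/86·R3.
Reading off the reduced rows gives a = -6, b = 2, c = 3.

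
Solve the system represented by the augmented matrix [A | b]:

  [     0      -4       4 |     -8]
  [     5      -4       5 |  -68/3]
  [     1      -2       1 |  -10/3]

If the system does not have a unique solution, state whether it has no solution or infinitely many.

Row-reduce the augmented matrix:
Swap R1 and R2.
R1 ← R1 / (5).
R3 ← R3 − 1·R1.
R2 ← R2 / (-4).
R1 ← R1 + 4/5·R2.
R3 ← R3 + 6/5·R2.
R3 ← R3 / (-6/5).
R1 ← R1 − 1/5·R3.
R2 ← R2 + 1·R3.
Reading off the reduced rows gives x_1 = -7/3, x_2 = -1, x_3 = -3.

x_1 = -7/3, x_2 = -1, x_3 = -3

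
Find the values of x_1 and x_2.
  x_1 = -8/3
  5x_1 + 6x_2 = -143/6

Row-reduce the augmented matrix:
R2 ← R2 − 5·R1.
R2 ← R2 / (6).
Reading off the reduced rows gives x_1 = -8/3, x_2 = -7/4.

x_1 = -8/3, x_2 = -7/4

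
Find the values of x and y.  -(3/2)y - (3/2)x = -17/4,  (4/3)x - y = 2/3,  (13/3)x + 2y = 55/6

Row-reduce the augmented matrix:
R1 ← R1 / (-3/2).
R2 ← R2 − 4/3·R1.
R3 ← R3 − 13/3·R1.
R2 ← R2 / (-7/3).
R1 ← R1 − 1·R2.
R3 ← R3 + 7/3·R2.
R3 reduces to 0 = 0, so the extra equation is consistent.
Reading off the reduced rows gives x = 3/2, y = 4/3.

x = 3/2, y = 4/3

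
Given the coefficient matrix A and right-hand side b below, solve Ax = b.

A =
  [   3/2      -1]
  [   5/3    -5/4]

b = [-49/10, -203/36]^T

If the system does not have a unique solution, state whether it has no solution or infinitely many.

x_1 = -7/3, x_2 = 7/5

From equation 1: x_2 = 49/10 + 3/2·x_1.
Substitute into equation 2 and solve: x_1 = -7/3.
Then x_2 = 7/5.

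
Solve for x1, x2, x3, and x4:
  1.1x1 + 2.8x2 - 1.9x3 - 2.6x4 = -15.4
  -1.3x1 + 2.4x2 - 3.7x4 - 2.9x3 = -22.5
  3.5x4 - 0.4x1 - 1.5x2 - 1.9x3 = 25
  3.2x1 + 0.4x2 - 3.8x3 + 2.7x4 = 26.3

x1 = 2, x2 = -3, x3 = -2, x4 = 5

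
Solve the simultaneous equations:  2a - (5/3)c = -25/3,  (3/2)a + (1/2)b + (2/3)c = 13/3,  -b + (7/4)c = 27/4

a = 0, b = 2, c = 5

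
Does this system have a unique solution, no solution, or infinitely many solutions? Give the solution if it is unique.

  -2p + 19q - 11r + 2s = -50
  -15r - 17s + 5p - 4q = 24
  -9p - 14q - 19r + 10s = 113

Row-reduce:
R1 ← R1 / (-2).
R2 ← R2 − 5·R1.
R3 ← R3 + 9·R1.
R2 ← R2 / (87/2).
R1 ← R1 + 19/2·R2.
R3 ← R3 + 199/2·R2.
R3 ← R3 / (-5804/87).
R1 ← R1 + 329/87·R3.
R2 ← R2 + 85/87·R3.
Rank is 3 with 4 unknowns, leaving s free.

infinitely many solutions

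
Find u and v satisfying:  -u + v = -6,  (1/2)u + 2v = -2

From equation 1: u = 6 + v.
Substitute into equation 2 and solve: v = -2.
Then u = 4.

u = 4, v = -2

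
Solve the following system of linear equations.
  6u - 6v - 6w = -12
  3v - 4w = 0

infinitely many solutions

Row-reduce:
R1 ← R1 / (6).
R2 ← R2 / (3).
R1 ← R1 + 1·R2.
Rank is 2 with 3 unknowns, leaving w free.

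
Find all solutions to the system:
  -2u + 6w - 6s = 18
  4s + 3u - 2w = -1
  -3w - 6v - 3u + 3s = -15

Row-reduce:
R1 ← R1 / (-2).
R2 ← R2 − 3·R1.
R3 ← R3 + 3·R1.
Swap R2 and R3.
R2 ← R2 / (-6).
R3 ← R3 / (7).
R1 ← R1 + 3·R3.
R2 ← R2 − 2·R3.
Rank is 3 with 4 unknowns, leaving s free.

infinitely many solutions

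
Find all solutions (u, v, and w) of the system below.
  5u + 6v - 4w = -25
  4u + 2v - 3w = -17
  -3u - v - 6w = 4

u = -3, v = -1, w = 1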